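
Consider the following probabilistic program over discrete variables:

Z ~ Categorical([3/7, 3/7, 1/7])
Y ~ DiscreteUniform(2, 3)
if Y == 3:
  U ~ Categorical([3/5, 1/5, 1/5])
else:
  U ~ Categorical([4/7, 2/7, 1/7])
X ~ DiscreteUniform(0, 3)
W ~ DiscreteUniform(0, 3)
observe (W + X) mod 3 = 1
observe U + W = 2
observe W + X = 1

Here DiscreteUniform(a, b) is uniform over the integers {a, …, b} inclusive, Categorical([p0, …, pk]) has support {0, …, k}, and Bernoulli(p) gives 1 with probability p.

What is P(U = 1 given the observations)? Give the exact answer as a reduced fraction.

Enumerate traces; 12 have nonzero weight after conditioning:
  (Z=0, Y=2, U=1, X=0, W=1) weight 3/784
  (Z=0, Y=2, U=2, X=1, W=0) weight 3/1568
  (Z=0, Y=3, U=1, X=0, W=1) weight 3/1120
  (Z=0, Y=3, U=2, X=1, W=0) weight 3/1120
  (Z=1, Y=2, U=1, X=0, W=1) weight 3/784
  (Z=1, Y=2, U=2, X=1, W=0) weight 3/1568
  (Z=1, Y=3, U=1, X=0, W=1) weight 3/1120
  (Z=1, Y=3, U=2, X=1, W=0) weight 3/1120
  … 4 more
Group by U:
  weight(U=1) = 17/1120
  weight(U=2) = 3/280
Total weight = 17/1120 + 3/280 = 29/1120
P(U=1 | obs) = 17/1120 / 29/1120 = 17/29
P(U=2 | obs) = 3/280 / 29/1120 = 12/29

P(U = 1 | obs) = 17/29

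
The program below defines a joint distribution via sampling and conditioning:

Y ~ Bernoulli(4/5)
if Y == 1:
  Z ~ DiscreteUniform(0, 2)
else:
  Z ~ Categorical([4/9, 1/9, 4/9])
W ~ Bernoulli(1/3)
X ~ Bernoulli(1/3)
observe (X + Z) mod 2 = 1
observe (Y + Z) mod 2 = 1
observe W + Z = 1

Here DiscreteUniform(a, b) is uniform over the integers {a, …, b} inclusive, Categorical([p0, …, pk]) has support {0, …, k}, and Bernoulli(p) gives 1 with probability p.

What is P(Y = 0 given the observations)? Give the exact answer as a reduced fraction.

P(Y = 0 | obs) = 1/4

Enumerate traces; 2 have nonzero weight after conditioning:
  (Y=0, Z=1, W=0, X=0) weight 4/405
  (Y=1, Z=0, W=1, X=1) weight 4/135
Group by Y:
  weight(Y=0) = 4/405
  weight(Y=1) = 4/135
Total weight = 4/405 + 4/135 = 16/405
P(Y=0 | obs) = 4/405 / 16/405 = 1/4
P(Y=1 | obs) = 4/135 / 16/405 = 3/4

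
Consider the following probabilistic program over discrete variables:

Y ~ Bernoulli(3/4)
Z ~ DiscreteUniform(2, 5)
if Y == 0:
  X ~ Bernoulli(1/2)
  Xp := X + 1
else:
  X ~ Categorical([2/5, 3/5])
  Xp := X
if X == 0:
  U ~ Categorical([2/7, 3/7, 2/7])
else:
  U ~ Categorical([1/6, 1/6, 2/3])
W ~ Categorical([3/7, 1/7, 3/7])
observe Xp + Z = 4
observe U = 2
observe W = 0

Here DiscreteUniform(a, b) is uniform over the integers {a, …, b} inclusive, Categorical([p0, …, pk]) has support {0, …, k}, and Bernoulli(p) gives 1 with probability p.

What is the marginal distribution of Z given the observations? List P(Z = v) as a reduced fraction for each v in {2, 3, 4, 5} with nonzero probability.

Enumerate traces; 4 have nonzero weight after conditioning:
  (Y=0, Z=2, X=1, U=2, W=0) weight 1/112
  (Y=0, Z=3, X=0, U=2, W=0) weight 3/784
  (Y=1, Z=3, X=1, U=2, W=0) weight 9/280
  (Y=1, Z=4, X=0, U=2, W=0) weight 9/980
Group by Z:
  weight(Z=2) = 1/112
  weight(Z=3) = 141/3920
  weight(Z=4) = 9/980
Total weight = 1/112 + 141/3920 + 9/980 = 53/980
P(Z=2 | obs) = 1/112 / 53/980 = 35/212
P(Z=3 | obs) = 141/3920 / 53/980 = 141/212
P(Z=4 | obs) = 9/980 / 53/980 = 9/53

P(Z=2) = 35/212, P(Z=3) = 141/212, P(Z=4) = 9/53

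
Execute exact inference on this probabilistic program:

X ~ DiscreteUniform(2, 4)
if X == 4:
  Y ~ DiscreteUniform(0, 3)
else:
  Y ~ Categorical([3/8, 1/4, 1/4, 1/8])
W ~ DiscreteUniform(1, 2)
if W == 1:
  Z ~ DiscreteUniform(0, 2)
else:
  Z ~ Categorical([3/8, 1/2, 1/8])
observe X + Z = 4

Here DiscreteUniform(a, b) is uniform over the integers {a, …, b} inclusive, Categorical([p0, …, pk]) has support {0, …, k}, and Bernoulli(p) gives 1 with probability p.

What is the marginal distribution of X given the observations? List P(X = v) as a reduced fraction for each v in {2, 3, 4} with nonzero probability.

P(X=2) = 11/48, P(X=3) = 5/12, P(X=4) = 17/48

Enumerate traces; 24 have nonzero weight after conditioning:
  (X=2, Y=0, W=1, Z=2) weight 1/48
  (X=2, Y=0, W=2, Z=2) weight 1/128
  (X=2, Y=1, W=1, Z=2) weight 1/72
  (X=2, Y=1, W=2, Z=2) weight 1/192
  (X=2, Y=2, W=1, Z=2) weight 1/72
  (X=2, Y=2, W=2, Z=2) weight 1/192
  (X=2, Y=3, W=1, Z=2) weight 1/144
  (X=2, Y=3, W=2, Z=2) weight 1/384
  (X=3, Y=0, W=1, Z=1) weight 1/48
  (X=4, Y=0, W=1, Z=0) weight 1/72
  … 14 more
Group by X:
  weight(X=2) = 11/144
  weight(X=3) = 5/36
  weight(X=4) = 17/144
Total weight = 11/144 + 5/36 + 17/144 = 1/3
P(X=2 | obs) = 11/144 / 1/3 = 11/48
P(X=3 | obs) = 5/36 / 1/3 = 5/12
P(X=4 | obs) = 17/144 / 1/3 = 17/48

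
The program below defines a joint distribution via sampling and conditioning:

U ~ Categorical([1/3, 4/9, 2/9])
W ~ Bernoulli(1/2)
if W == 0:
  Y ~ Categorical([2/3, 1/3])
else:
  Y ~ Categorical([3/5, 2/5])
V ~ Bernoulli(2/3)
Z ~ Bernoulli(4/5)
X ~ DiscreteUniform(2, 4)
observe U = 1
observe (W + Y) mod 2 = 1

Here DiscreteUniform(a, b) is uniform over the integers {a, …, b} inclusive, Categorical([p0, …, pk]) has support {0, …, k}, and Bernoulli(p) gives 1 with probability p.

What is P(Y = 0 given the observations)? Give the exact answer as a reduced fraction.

Enumerate traces; 24 have nonzero weight after conditioning:
  (U=1, W=0, Y=1, V=0, Z=0, X=2) weight 2/1215
  (U=1, W=0, Y=1, V=0, Z=0, X=3) weight 2/1215
  (U=1, W=0, Y=1, V=0, Z=0, X=4) weight 2/1215
  (U=1, W=0, Y=1, V=0, Z=1, X=2) weight 8/1215
  (U=1, W=0, Y=1, V=0, Z=1, X=3) weight 8/1215
  (U=1, W=0, Y=1, V=0, Z=1, X=4) weight 8/1215
  (U=1, W=0, Y=1, V=1, Z=0, X=2) weight 4/1215
  (U=1, W=0, Y=1, V=1, Z=0, X=3) weight 4/1215
  (U=1, W=1, Y=0, V=0, Z=0, X=2) weight 2/675
  … 15 more
Group by Y:
  weight(Y=0) = 2/15
  weight(Y=1) = 2/27
Total weight = 2/15 + 2/27 = 28/135
P(Y=0 | obs) = 2/15 / 28/135 = 9/14
P(Y=1 | obs) = 2/27 / 28/135 = 5/14

P(Y = 0 | obs) = 9/14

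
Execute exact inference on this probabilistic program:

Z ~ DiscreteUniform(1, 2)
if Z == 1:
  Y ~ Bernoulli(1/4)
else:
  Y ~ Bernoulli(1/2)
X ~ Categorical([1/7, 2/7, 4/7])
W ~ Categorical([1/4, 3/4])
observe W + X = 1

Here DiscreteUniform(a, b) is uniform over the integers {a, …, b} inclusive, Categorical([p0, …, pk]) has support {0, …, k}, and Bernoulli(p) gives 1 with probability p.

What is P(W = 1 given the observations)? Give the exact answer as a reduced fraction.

P(W = 1 | obs) = 3/5

Enumerate traces; 8 have nonzero weight after conditioning:
  (Z=1, Y=0, X=0, W=1) weight 9/224
  (Z=1, Y=0, X=1, W=0) weight 3/112
  (Z=1, Y=1, X=0, W=1) weight 3/224
  (Z=1, Y=1, X=1, W=0) weight 1/112
  (Z=2, Y=0, X=0, W=1) weight 3/112
  (Z=2, Y=0, X=1, W=0) weight 1/56
  (Z=2, Y=1, X=0, W=1) weight 3/112
  (Z=2, Y=1, X=1, W=0) weight 1/56
Group by W:
  weight(W=0) = 1/14
  weight(W=1) = 3/28
Total weight = 1/14 + 3/28 = 5/28
P(W=0 | obs) = 1/14 / 5/28 = 2/5
P(W=1 | obs) = 3/28 / 5/28 = 3/5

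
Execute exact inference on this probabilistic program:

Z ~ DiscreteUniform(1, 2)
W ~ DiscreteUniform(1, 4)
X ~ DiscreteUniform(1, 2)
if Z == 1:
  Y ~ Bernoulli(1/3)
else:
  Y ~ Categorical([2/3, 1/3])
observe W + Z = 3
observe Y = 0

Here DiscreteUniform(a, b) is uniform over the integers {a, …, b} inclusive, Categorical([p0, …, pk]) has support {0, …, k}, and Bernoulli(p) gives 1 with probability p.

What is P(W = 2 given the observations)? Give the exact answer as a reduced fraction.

P(W = 2 | obs) = 1/2

Enumerate traces; 4 have nonzero weight after conditioning:
  (Z=1, W=2, X=1, Y=0) weight 1/24
  (Z=1, W=2, X=2, Y=0) weight 1/24
  (Z=2, W=1, X=1, Y=0) weight 1/24
  (Z=2, W=1, X=2, Y=0) weight 1/24
Group by W:
  weight(W=1) = 1/12
  weight(W=2) = 1/12
Total weight = 1/12 + 1/12 = 1/6
P(W=1 | obs) = 1/12 / 1/6 = 1/2
P(W=2 | obs) = 1/12 / 1/6 = 1/2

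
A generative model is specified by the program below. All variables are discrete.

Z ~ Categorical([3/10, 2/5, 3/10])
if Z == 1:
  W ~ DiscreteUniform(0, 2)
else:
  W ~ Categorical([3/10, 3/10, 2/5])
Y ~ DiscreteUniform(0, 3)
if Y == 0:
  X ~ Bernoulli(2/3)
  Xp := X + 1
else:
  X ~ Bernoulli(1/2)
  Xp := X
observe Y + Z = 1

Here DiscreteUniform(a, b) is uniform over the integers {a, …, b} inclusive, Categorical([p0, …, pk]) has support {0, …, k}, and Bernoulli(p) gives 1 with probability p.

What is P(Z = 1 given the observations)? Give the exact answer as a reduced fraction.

Enumerate traces; 12 have nonzero weight after conditioning:
  (Z=0, W=0, Y=1, X=0) weight 9/800
  (Z=0, W=0, Y=1, X=1) weight 9/800
  (Z=0, W=1, Y=1, X=0) weight 9/800
  (Z=0, W=1, Y=1, X=1) weight 9/800
  (Z=0, W=2, Y=1, X=0) weight 3/200
  (Z=0, W=2, Y=1, X=1) weight 3/200
  (Z=1, W=0, Y=0, X=0) weight 1/90
  (Z=1, W=0, Y=0, X=1) weight 1/45
  … 4 more
Group by Z:
  weight(Z=0) = 3/40
  weight(Z=1) = 1/10
Total weight = 3/40 + 1/10 = 7/40
P(Z=0 | obs) = 3/40 / 7/40 = 3/7
P(Z=1 | obs) = 1/10 / 7/40 = 4/7

P(Z = 1 | obs) = 4/7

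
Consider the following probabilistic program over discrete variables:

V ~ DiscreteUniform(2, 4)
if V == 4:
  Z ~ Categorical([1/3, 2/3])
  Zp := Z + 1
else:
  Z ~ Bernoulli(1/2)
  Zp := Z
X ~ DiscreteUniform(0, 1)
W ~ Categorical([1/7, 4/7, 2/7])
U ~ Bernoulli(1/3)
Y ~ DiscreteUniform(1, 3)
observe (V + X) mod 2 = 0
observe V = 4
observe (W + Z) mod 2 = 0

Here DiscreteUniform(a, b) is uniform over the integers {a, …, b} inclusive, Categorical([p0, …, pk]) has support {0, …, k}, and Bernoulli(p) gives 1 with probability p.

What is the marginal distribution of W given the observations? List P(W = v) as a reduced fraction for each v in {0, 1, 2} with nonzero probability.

P(W=0) = 1/11, P(W=1) = 8/11, P(W=2) = 2/11

Enumerate traces; 18 have nonzero weight after conditioning:
  (V=4, Z=0, X=0, W=0, U=0, Y=1) weight 1/567
  (V=4, Z=0, X=0, W=0, U=0, Y=2) weight 1/567
  (V=4, Z=0, X=0, W=0, U=0, Y=3) weight 1/567
  (V=4, Z=0, X=0, W=0, U=1, Y=1) weight 1/1134
  (V=4, Z=0, X=0, W=0, U=1, Y=2) weight 1/1134
  (V=4, Z=0, X=0, W=0, U=1, Y=3) weight 1/1134
  (V=4, Z=0, X=0, W=2, U=0, Y=1) weight 2/567
  (V=4, Z=0, X=0, W=2, U=0, Y=2) weight 2/567
  (V=4, Z=1, X=0, W=1, U=0, Y=1) weight 8/567
  … 9 more
Group by W:
  weight(W=0) = 1/126
  weight(W=1) = 4/63
  weight(W=2) = 1/63
Total weight = 1/126 + 4/63 + 1/63 = 11/126
P(W=0 | obs) = 1/126 / 11/126 = 1/11
P(W=1 | obs) = 4/63 / 11/126 = 8/11
P(W=2 | obs) = 1/63 / 11/126 = 2/11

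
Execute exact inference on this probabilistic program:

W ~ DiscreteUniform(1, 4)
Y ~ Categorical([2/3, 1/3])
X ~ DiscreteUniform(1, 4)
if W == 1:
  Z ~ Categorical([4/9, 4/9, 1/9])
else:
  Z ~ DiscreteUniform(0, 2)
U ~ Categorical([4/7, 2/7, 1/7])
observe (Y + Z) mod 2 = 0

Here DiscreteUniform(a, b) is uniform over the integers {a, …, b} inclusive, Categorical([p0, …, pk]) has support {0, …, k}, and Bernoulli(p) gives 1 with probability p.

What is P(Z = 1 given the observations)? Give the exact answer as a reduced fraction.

Enumerate traces; 144 have nonzero weight after conditioning:
  (W=1, Y=0, X=1, Z=0, U=0) weight 2/189
  (W=1, Y=0, X=1, Z=0, U=1) weight 1/189
  (W=1, Y=0, X=1, Z=0, U=2) weight 1/378
  (W=1, Y=0, X=1, Z=2, U=0) weight 1/378
  (W=1, Y=0, X=1, Z=2, U=1) weight 1/756
  (W=1, Y=0, X=1, Z=2, U=2) weight 1/1512
  (W=1, Y=0, X=2, Z=0, U=0) weight 2/189
  (W=1, Y=0, X=2, Z=0, U=1) weight 1/189
  (W=1, Y=1, X=1, Z=1, U=0) weight 1/189
  … 135 more
Group by Z:
  weight(Z=0) = 13/54
  weight(Z=1) = 13/108
  weight(Z=2) = 5/27
Total weight = 13/54 + 13/108 + 5/27 = 59/108
P(Z=0 | obs) = 13/54 / 59/108 = 26/59
P(Z=1 | obs) = 13/108 / 59/108 = 13/59
P(Z=2 | obs) = 5/27 / 59/108 = 20/59

P(Z = 1 | obs) = 13/59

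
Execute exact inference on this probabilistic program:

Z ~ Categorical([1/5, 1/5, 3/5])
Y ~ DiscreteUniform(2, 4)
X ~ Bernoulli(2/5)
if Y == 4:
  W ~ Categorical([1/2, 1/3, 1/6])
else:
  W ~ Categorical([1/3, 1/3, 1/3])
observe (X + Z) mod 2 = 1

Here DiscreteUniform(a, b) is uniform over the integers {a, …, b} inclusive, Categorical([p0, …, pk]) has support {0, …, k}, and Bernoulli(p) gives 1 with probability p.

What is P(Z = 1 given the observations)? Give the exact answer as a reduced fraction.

Enumerate traces; 27 have nonzero weight after conditioning:
  (Z=0, Y=2, X=1, W=0) weight 2/225
  (Z=0, Y=2, X=1, W=1) weight 2/225
  (Z=0, Y=2, X=1, W=2) weight 2/225
  (Z=0, Y=3, X=1, W=0) weight 2/225
  (Z=0, Y=3, X=1, W=1) weight 2/225
  (Z=0, Y=3, X=1, W=2) weight 2/225
  (Z=0, Y=4, X=1, W=0) weight 1/75
  (Z=0, Y=4, X=1, W=1) weight 2/225
  (Z=1, Y=2, X=0, W=0) weight 1/75
  (Z=2, Y=2, X=1, W=0) weight 2/75
  … 17 more
Group by Z:
  weight(Z=0) = 2/25
  weight(Z=1) = 3/25
  weight(Z=2) = 6/25
Total weight = 2/25 + 3/25 + 6/25 = 11/25
P(Z=0 | obs) = 2/25 / 11/25 = 2/11
P(Z=1 | obs) = 3/25 / 11/25 = 3/11
P(Z=2 | obs) = 6/25 / 11/25 = 6/11

P(Z = 1 | obs) = 3/11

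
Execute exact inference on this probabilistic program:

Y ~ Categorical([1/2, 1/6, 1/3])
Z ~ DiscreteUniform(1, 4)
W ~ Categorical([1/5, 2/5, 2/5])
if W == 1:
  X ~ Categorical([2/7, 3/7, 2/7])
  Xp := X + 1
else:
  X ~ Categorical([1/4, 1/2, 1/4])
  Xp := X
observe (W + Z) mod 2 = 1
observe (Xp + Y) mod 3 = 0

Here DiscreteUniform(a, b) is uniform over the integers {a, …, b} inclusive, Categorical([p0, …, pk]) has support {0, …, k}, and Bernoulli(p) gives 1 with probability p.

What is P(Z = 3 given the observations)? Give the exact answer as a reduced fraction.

Enumerate traces; 18 have nonzero weight after conditioning:
  (Y=0, Z=1, W=0, X=0) weight 1/160
  (Y=0, Z=1, W=2, X=0) weight 1/80
  (Y=0, Z=2, W=1, X=2) weight 1/70
  (Y=0, Z=3, W=0, X=0) weight 1/160
  (Y=0, Z=3, W=2, X=0) weight 1/80
  (Y=0, Z=4, W=1, X=2) weight 1/70
  (Y=1, Z=1, W=0, X=2) weight 1/480
  (Y=1, Z=1, W=2, X=2) weight 1/240
  … 10 more
Group by Z:
  weight(Z=1) = 1/20
  weight(Z=2) = 13/420
  weight(Z=3) = 1/20
  weight(Z=4) = 13/420
Total weight = 1/20 + 13/420 + 1/20 + 13/420 = 17/105
P(Z=1 | obs) = 1/20 / 17/105 = 21/68
P(Z=2 | obs) = 13/420 / 17/105 = 13/68
P(Z=3 | obs) = 1/20 / 17/105 = 21/68
P(Z=4 | obs) = 13/420 / 17/105 = 13/68

P(Z = 3 | obs) = 21/68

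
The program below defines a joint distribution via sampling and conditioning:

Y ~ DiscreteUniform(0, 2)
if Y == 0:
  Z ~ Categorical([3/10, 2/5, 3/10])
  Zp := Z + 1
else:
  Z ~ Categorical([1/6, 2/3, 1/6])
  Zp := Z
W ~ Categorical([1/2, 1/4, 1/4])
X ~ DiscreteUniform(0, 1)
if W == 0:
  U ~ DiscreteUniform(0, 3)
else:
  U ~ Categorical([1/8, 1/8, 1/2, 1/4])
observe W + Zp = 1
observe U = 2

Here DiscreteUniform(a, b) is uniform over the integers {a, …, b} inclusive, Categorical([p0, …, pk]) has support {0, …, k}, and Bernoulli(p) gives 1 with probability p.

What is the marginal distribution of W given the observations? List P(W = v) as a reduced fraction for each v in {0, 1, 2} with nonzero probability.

P(W=0) = 49/59, P(W=1) = 10/59

Enumerate traces; 10 have nonzero weight after conditioning:
  (Y=0, Z=0, W=0, X=0, U=2) weight 1/160
  (Y=0, Z=0, W=0, X=1, U=2) weight 1/160
  (Y=1, Z=0, W=1, X=0, U=2) weight 1/288
  (Y=1, Z=0, W=1, X=1, U=2) weight 1/288
  (Y=1, Z=1, W=0, X=0, U=2) weight 1/72
  (Y=1, Z=1, W=0, X=1, U=2) weight 1/72
  (Y=2, Z=0, W=1, X=0, U=2) weight 1/288
  (Y=2, Z=0, W=1, X=1, U=2) weight 1/288
  … 2 more
Group by W:
  weight(W=0) = 49/720
  weight(W=1) = 1/72
Total weight = 49/720 + 1/72 = 59/720
P(W=0 | obs) = 49/720 / 59/720 = 49/59
P(W=1 | obs) = 1/72 / 59/720 = 10/59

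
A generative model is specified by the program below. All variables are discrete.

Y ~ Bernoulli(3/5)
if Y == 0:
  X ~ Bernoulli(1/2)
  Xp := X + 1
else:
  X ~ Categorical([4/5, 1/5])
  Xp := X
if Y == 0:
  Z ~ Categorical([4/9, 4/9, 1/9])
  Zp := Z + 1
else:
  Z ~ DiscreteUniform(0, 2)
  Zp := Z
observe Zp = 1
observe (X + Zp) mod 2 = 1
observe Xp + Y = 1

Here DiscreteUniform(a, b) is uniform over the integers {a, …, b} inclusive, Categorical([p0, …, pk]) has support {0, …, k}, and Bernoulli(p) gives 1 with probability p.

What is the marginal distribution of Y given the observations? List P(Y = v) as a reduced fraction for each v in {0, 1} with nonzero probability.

P(Y=0) = 5/14, P(Y=1) = 9/14

Enumerate traces; 2 have nonzero weight after conditioning:
  (Y=0, X=0, Z=0) weight 4/45
  (Y=1, X=0, Z=1) weight 4/25
Group by Y:
  weight(Y=0) = 4/45
  weight(Y=1) = 4/25
Total weight = 4/45 + 4/25 = 56/225
P(Y=0 | obs) = 4/45 / 56/225 = 5/14
P(Y=1 | obs) = 4/25 / 56/225 = 9/14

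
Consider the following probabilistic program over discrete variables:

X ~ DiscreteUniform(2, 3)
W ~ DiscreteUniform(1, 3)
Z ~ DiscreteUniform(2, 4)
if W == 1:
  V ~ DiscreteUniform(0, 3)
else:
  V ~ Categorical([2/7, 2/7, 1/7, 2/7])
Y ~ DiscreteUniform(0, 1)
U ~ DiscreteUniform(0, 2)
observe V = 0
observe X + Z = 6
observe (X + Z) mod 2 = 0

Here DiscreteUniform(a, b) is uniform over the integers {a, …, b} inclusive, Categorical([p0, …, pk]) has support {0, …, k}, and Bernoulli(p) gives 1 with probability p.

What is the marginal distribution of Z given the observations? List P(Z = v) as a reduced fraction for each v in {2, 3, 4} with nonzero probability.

Enumerate traces; 36 have nonzero weight after conditioning:
  (X=2, W=1, Z=4, V=0, Y=0, U=0) weight 1/432
  (X=2, W=1, Z=4, V=0, Y=0, U=1) weight 1/432
  (X=2, W=1, Z=4, V=0, Y=0, U=2) weight 1/432
  (X=2, W=1, Z=4, V=0, Y=1, U=0) weight 1/432
  (X=2, W=1, Z=4, V=0, Y=1, U=1) weight 1/432
  (X=2, W=1, Z=4, V=0, Y=1, U=2) weight 1/432
  (X=2, W=2, Z=4, V=0, Y=0, U=0) weight 1/378
  (X=2, W=2, Z=4, V=0, Y=0, U=1) weight 1/378
  (X=3, W=1, Z=3, V=0, Y=0, U=0) weight 1/432
  … 27 more
Group by Z:
  weight(Z=3) = 23/504
  weight(Z=4) = 23/504
Total weight = 23/504 + 23/504 = 23/252
P(Z=3 | obs) = 23/504 / 23/252 = 1/2
P(Z=4 | obs) = 23/504 / 23/252 = 1/2

P(Z=3) = 1/2, P(Z=4) = 1/2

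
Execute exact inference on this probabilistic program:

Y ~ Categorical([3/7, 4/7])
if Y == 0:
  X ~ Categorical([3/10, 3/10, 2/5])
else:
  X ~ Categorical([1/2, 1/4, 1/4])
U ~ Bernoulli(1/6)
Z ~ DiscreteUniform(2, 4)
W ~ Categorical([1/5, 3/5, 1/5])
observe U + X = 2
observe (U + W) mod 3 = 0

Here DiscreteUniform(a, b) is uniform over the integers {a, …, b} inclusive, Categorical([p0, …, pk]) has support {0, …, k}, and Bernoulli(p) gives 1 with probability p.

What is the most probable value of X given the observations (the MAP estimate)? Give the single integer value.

argmax_v P(X = v | obs) = 2

Enumerate traces; 12 have nonzero weight after conditioning:
  (Y=0, X=1, U=1, Z=2, W=2) weight 1/700
  (Y=0, X=1, U=1, Z=3, W=2) weight 1/700
  (Y=0, X=1, U=1, Z=4, W=2) weight 1/700
  (Y=0, X=2, U=0, Z=2, W=0) weight 1/105
  (Y=0, X=2, U=0, Z=3, W=0) weight 1/105
  (Y=0, X=2, U=0, Z=4, W=0) weight 1/105
  (Y=1, X=1, U=1, Z=2, W=2) weight 1/630
  (Y=1, X=1, U=1, Z=3, W=2) weight 1/630
  … 4 more
Group by X:
  weight(X=1) = 19/2100
  weight(X=2) = 11/210
Total weight = 19/2100 + 11/210 = 43/700
P(X=1 | obs) = 19/2100 / 43/700 = 19/129
P(X=2 | obs) = 11/210 / 43/700 = 110/129
argmax = 2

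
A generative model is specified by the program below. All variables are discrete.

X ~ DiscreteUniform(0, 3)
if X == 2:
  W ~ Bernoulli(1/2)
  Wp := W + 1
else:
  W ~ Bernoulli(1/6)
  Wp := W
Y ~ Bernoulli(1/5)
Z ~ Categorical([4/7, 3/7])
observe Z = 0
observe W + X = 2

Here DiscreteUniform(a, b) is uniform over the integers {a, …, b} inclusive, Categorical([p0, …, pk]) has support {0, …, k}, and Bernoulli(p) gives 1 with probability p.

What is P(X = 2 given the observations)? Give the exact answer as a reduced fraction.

P(X = 2 | obs) = 3/4

Enumerate traces; 4 have nonzero weight after conditioning:
  (X=1, W=1, Y=0, Z=0) weight 2/105
  (X=1, W=1, Y=1, Z=0) weight 1/210
  (X=2, W=0, Y=0, Z=0) weight 2/35
  (X=2, W=0, Y=1, Z=0) weight 1/70
Group by X:
  weight(X=1) = 1/42
  weight(X=2) = 1/14
Total weight = 1/42 + 1/14 = 2/21
P(X=1 | obs) = 1/42 / 2/21 = 1/4
P(X=2 | obs) = 1/14 / 2/21 = 3/4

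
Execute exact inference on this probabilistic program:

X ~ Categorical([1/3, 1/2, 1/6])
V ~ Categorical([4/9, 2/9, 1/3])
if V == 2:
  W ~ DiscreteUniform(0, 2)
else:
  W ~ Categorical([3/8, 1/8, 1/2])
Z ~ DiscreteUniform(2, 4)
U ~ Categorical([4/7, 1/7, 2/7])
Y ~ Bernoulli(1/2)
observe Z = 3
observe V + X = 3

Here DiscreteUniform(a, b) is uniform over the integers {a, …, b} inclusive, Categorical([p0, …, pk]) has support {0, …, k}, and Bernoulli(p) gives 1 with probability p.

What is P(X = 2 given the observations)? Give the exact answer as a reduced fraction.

Enumerate traces; 36 have nonzero weight after conditioning:
  (X=1, V=2, W=0, Z=3, U=0, Y=0) weight 1/189
  (X=1, V=2, W=0, Z=3, U=0, Y=1) weight 1/189
  (X=1, V=2, W=0, Z=3, U=1, Y=0) weight 1/756
  (X=1, V=2, W=0, Z=3, U=1, Y=1) weight 1/756
  (X=1, V=2, W=0, Z=3, U=2, Y=0) weight 1/378
  (X=1, V=2, W=0, Z=3, U=2, Y=1) weight 1/378
  (X=1, V=2, W=1, Z=3, U=0, Y=0) weight 1/189
  (X=1, V=2, W=1, Z=3, U=0, Y=1) weight 1/189
  (X=2, V=1, W=0, Z=3, U=0, Y=0) weight 1/756
  … 27 more
Group by X:
  weight(X=1) = 1/18
  weight(X=2) = 1/81
Total weight = 1/18 + 1/81 = 11/162
P(X=1 | obs) = 1/18 / 11/162 = 9/11
P(X=2 | obs) = 1/81 / 11/162 = 2/11

P(X = 2 | obs) = 2/11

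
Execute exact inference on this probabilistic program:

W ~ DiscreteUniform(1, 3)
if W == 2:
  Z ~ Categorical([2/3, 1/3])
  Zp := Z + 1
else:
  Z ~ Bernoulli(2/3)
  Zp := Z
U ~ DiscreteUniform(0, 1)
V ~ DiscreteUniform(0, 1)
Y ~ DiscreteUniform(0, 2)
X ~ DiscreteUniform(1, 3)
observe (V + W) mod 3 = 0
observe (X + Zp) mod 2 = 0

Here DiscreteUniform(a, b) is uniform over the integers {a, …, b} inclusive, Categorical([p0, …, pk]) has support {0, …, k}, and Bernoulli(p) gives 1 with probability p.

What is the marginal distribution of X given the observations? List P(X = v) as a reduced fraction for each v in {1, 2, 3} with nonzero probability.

Enumerate traces; 36 have nonzero weight after conditioning:
  (W=2, Z=0, U=0, V=1, Y=0, X=1) weight 1/162
  (W=2, Z=0, U=0, V=1, Y=0, X=3) weight 1/162
  (W=2, Z=0, U=0, V=1, Y=1, X=1) weight 1/162
  (W=2, Z=0, U=0, V=1, Y=1, X=3) weight 1/162
  (W=2, Z=0, U=0, V=1, Y=2, X=1) weight 1/162
  (W=2, Z=0, U=0, V=1, Y=2, X=3) weight 1/162
  (W=2, Z=0, U=1, V=1, Y=0, X=1) weight 1/162
  (W=2, Z=0, U=1, V=1, Y=0, X=3) weight 1/162
  (W=2, Z=1, U=0, V=1, Y=0, X=2) weight 1/324
  … 27 more
Group by X:
  weight(X=1) = 2/27
  weight(X=2) = 1/27
  weight(X=3) = 2/27
Total weight = 2/27 + 1/27 + 2/27 = 5/27
P(X=1 | obs) = 2/27 / 5/27 = 2/5
P(X=2 | obs) = 1/27 / 5/27 = 1/5
P(X=3 | obs) = 2/27 / 5/27 = 2/5

P(X=1) = 2/5, P(X=2) = 1/5, P(X=3) = 2/5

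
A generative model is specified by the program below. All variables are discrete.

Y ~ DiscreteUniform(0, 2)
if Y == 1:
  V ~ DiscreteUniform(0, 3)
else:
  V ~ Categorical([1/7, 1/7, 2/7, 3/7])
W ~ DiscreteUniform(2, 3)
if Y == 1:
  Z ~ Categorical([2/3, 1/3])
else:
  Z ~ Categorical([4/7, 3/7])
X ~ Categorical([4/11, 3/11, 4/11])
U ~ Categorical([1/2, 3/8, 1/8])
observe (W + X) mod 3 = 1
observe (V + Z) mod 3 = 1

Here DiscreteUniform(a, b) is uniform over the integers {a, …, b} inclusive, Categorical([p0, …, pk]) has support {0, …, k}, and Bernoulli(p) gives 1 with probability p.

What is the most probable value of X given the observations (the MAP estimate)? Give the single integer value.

argmax_v P(X = v | obs) = 2

Enumerate traces; 54 have nonzero weight after conditioning:
  (Y=0, V=0, W=2, Z=1, X=2, U=0) weight 1/539
  (Y=0, V=0, W=2, Z=1, X=2, U=1) weight 3/2156
  (Y=0, V=0, W=2, Z=1, X=2, U=2) weight 1/2156
  (Y=0, V=0, W=3, Z=1, X=1, U=0) weight 3/2156
  (Y=0, V=0, W=3, Z=1, X=1, U=1) weight 9/8624
  (Y=0, V=0, W=3, Z=1, X=1, U=2) weight 3/8624
  (Y=0, V=1, W=2, Z=0, X=2, U=0) weight 4/1617
  (Y=0, V=1, W=2, Z=0, X=2, U=1) weight 1/539
  … 46 more
Group by X:
  weight(X=1) = 145/3234
  weight(X=2) = 290/4851
Total weight = 145/3234 + 290/4851 = 145/1386
P(X=1 | obs) = 145/3234 / 145/1386 = 3/7
P(X=2 | obs) = 290/4851 / 145/1386 = 4/7
argmax = 2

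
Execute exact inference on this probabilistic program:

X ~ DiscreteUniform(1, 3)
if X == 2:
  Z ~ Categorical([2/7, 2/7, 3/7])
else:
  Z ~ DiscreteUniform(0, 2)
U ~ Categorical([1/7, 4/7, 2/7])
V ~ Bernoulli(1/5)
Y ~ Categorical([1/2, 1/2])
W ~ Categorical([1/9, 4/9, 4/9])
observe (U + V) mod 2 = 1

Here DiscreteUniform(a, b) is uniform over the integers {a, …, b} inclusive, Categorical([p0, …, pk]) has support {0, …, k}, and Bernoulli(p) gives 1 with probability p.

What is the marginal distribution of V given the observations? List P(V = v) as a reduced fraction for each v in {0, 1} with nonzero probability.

Enumerate traces; 162 have nonzero weight after conditioning:
  (X=1, Z=0, U=0, V=1, Y=0, W=0) weight 1/5670
  (X=1, Z=0, U=0, V=1, Y=0, W=1) weight 2/2835
  (X=1, Z=0, U=0, V=1, Y=0, W=2) weight 2/2835
  (X=1, Z=0, U=0, V=1, Y=1, W=0) weight 1/5670
  (X=1, Z=0, U=0, V=1, Y=1, W=1) weight 2/2835
  (X=1, Z=0, U=0, V=1, Y=1, W=2) weight 2/2835
  (X=1, Z=0, U=1, V=0, Y=0, W=0) weight 8/2835
  (X=1, Z=0, U=1, V=0, Y=0, W=1) weight 32/2835
  … 154 more
Group by V:
  weight(V=0) = 16/35
  weight(V=1) = 3/35
Total weight = 16/35 + 3/35 = 19/35
P(V=0 | obs) = 16/35 / 19/35 = 16/19
P(V=1 | obs) = 3/35 / 19/35 = 3/19

P(V=0) = 16/19, P(V=1) = 3/19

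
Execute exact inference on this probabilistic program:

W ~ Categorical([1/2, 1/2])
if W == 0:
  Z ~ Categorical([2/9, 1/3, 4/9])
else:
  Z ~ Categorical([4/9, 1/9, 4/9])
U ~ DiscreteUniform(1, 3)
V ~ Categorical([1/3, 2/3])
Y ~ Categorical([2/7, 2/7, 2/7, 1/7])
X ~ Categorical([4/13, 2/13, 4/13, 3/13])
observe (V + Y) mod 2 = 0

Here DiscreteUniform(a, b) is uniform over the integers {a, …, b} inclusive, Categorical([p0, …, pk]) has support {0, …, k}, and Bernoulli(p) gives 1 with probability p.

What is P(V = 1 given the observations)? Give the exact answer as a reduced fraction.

Enumerate traces; 288 have nonzero weight after conditioning:
  (W=0, Z=0, U=1, V=0, Y=0, X=0) weight 8/7371
  (W=0, Z=0, U=1, V=0, Y=0, X=1) weight 4/7371
  (W=0, Z=0, U=1, V=0, Y=0, X=2) weight 8/7371
  (W=0, Z=0, U=1, V=0, Y=0, X=3) weight 2/2457
  (W=0, Z=0, U=1, V=0, Y=2, X=0) weight 8/7371
  (W=0, Z=0, U=1, V=0, Y=2, X=1) weight 4/7371
  (W=0, Z=0, U=1, V=0, Y=2, X=2) weight 8/7371
  (W=0, Z=0, U=1, V=0, Y=2, X=3) weight 2/2457
  (W=0, Z=0, U=1, V=1, Y=1, X=0) weight 16/7371
  … 279 more
Group by V:
  weight(V=0) = 4/21
  weight(V=1) = 2/7
Total weight = 4/21 + 2/7 = 10/21
P(V=0 | obs) = 4/21 / 10/21 = 2/5
P(V=1 | obs) = 2/7 / 10/21 = 3/5

P(V = 1 | obs) = 3/5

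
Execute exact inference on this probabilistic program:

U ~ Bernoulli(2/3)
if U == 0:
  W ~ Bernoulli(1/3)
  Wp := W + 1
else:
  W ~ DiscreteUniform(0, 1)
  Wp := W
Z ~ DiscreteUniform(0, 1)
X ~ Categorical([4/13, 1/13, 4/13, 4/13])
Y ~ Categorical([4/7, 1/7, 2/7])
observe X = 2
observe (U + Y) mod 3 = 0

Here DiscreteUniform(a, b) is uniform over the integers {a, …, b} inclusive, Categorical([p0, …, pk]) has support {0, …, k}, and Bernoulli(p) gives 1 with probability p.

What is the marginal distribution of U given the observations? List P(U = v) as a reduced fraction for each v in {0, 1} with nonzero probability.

P(U=0) = 1/2, P(U=1) = 1/2

Enumerate traces; 8 have nonzero weight after conditioning:
  (U=0, W=0, Z=0, X=2, Y=0) weight 16/819
  (U=0, W=0, Z=1, X=2, Y=0) weight 16/819
  (U=0, W=1, Z=0, X=2, Y=0) weight 8/819
  (U=0, W=1, Z=1, X=2, Y=0) weight 8/819
  (U=1, W=0, Z=0, X=2, Y=2) weight 4/273
  (U=1, W=0, Z=1, X=2, Y=2) weight 4/273
  (U=1, W=1, Z=0, X=2, Y=2) weight 4/273
  (U=1, W=1, Z=1, X=2, Y=2) weight 4/273
Group by U:
  weight(U=0) = 16/273
  weight(U=1) = 16/273
Total weight = 16/273 + 16/273 = 32/273
P(U=0 | obs) = 16/273 / 32/273 = 1/2
P(U=1 | obs) = 16/273 / 32/273 = 1/2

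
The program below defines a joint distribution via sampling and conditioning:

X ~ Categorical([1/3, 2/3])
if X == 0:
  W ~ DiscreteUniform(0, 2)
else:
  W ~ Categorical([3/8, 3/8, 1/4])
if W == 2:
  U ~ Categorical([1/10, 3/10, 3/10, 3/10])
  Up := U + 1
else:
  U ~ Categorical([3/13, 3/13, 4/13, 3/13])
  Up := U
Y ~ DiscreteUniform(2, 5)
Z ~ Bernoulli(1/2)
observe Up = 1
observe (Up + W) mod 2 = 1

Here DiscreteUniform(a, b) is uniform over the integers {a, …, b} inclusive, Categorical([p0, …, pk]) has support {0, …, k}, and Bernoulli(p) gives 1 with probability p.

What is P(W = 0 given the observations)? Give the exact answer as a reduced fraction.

Enumerate traces; 32 have nonzero weight after conditioning:
  (X=0, W=0, U=1, Y=2, Z=0) weight 1/312
  (X=0, W=0, U=1, Y=2, Z=1) weight 1/312
  (X=0, W=0, U=1, Y=3, Z=0) weight 1/312
  (X=0, W=0, U=1, Y=3, Z=1) weight 1/312
  (X=0, W=0, U=1, Y=4, Z=0) weight 1/312
  (X=0, W=0, U=1, Y=4, Z=1) weight 1/312
  (X=0, W=0, U=1, Y=5, Z=0) weight 1/312
  (X=0, W=0, U=1, Y=5, Z=1) weight 1/312
  (X=0, W=2, U=0, Y=2, Z=0) weight 1/720
  … 23 more
Group by W:
  weight(W=0) = 1/12
  weight(W=2) = 1/36
Total weight = 1/12 + 1/36 = 1/9
P(W=0 | obs) = 1/12 / 1/9 = 3/4
P(W=2 | obs) = 1/36 / 1/9 = 1/4

P(W = 0 | obs) = 3/4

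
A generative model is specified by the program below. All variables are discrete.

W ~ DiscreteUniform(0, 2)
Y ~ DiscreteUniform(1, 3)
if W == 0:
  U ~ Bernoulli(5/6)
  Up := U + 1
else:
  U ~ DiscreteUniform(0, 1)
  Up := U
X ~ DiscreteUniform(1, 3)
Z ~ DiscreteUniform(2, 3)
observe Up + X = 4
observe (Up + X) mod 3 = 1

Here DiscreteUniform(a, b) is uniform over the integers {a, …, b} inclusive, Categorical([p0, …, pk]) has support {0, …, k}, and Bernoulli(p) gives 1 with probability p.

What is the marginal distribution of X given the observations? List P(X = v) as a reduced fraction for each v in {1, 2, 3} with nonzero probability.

P(X=2) = 5/12, P(X=3) = 7/12

Enumerate traces; 24 have nonzero weight after conditioning:
  (W=0, Y=1, U=0, X=3, Z=2) weight 1/324
  (W=0, Y=1, U=0, X=3, Z=3) weight 1/324
  (W=0, Y=1, U=1, X=2, Z=2) weight 5/324
  (W=0, Y=1, U=1, X=2, Z=3) weight 5/324
  (W=0, Y=2, U=0, X=3, Z=2) weight 1/324
  (W=0, Y=2, U=0, X=3, Z=3) weight 1/324
  (W=0, Y=2, U=1, X=2, Z=2) weight 5/324
  (W=0, Y=2, U=1, X=2, Z=3) weight 5/324
  … 16 more
Group by X:
  weight(X=2) = 5/54
  weight(X=3) = 7/54
Total weight = 5/54 + 7/54 = 2/9
P(X=2 | obs) = 5/54 / 2/9 = 5/12
P(X=3 | obs) = 7/54 / 2/9 = 7/12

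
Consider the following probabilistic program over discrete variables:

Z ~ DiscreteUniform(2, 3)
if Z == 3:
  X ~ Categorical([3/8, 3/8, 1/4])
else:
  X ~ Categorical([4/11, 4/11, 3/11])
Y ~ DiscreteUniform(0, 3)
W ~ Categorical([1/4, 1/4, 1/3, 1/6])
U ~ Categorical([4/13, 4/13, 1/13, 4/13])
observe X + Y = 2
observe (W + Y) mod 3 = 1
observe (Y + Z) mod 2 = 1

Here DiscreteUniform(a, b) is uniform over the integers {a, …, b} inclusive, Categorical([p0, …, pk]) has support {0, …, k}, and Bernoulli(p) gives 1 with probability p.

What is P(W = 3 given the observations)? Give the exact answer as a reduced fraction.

Enumerate traces; 16 have nonzero weight after conditioning:
  (Z=2, X=1, Y=1, W=0, U=0) weight 1/286
  (Z=2, X=1, Y=1, W=0, U=1) weight 1/286
  (Z=2, X=1, Y=1, W=0, U=2) weight 1/1144
  (Z=2, X=1, Y=1, W=0, U=3) weight 1/286
  (Z=2, X=1, Y=1, W=3, U=0) weight 1/429
  (Z=2, X=1, Y=1, W=3, U=1) weight 1/429
  (Z=2, X=1, Y=1, W=3, U=2) weight 1/1716
  (Z=2, X=1, Y=1, W=3, U=3) weight 1/429
  (Z=3, X=0, Y=2, W=2, U=0) weight 1/208
  (Z=3, X=2, Y=0, W=1, U=0) weight 1/416
  … 6 more
Group by W:
  weight(W=0) = 1/88
  weight(W=1) = 1/128
  weight(W=2) = 1/64
  weight(W=3) = 1/132
Total weight = 1/88 + 1/128 + 1/64 + 1/132 = 179/4224
P(W=0 | obs) = 1/88 / 179/4224 = 48/179
P(W=1 | obs) = 1/128 / 179/4224 = 33/179
P(W=2 | obs) = 1/64 / 179/4224 = 66/179
P(W=3 | obs) = 1/132 / 179/4224 = 32/179

P(W = 3 | obs) = 32/179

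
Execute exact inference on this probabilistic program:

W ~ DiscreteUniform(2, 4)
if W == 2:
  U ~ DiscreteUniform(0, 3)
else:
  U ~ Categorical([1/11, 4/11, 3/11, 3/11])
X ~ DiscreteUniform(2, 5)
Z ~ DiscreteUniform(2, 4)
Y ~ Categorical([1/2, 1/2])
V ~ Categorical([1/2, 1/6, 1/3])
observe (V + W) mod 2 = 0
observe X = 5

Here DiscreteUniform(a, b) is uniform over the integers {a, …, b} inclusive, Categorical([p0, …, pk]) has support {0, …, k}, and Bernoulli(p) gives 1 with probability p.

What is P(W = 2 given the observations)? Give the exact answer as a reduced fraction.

Enumerate traces; 120 have nonzero weight after conditioning:
  (W=2, U=0, X=5, Z=2, Y=0, V=0) weight 1/576
  (W=2, U=0, X=5, Z=2, Y=0, V=2) weight 1/864
  (W=2, U=0, X=5, Z=2, Y=1, V=0) weight 1/576
  (W=2, U=0, X=5, Z=2, Y=1, V=2) weight 1/864
  (W=2, U=0, X=5, Z=3, Y=0, V=0) weight 1/576
  (W=2, U=0, X=5, Z=3, Y=0, V=2) weight 1/864
  (W=2, U=0, X=5, Z=3, Y=1, V=0) weight 1/576
  (W=2, U=0, X=5, Z=3, Y=1, V=2) weight 1/864
  (W=3, U=0, X=5, Z=2, Y=0, V=1) weight 1/4752
  (W=4, U=0, X=5, Z=2, Y=0, V=0) weight 1/1584
  … 110 more
Group by W:
  weight(W=2) = 5/72
  weight(W=3) = 1/72
  weight(W=4) = 5/72
Total weight = 5/72 + 1/72 + 5/72 = 11/72
P(W=2 | obs) = 5/72 / 11/72 = 5/11
P(W=3 | obs) = 1/72 / 11/72 = 1/11
P(W=4 | obs) = 5/72 / 11/72 = 5/11

P(W = 2 | obs) = 5/11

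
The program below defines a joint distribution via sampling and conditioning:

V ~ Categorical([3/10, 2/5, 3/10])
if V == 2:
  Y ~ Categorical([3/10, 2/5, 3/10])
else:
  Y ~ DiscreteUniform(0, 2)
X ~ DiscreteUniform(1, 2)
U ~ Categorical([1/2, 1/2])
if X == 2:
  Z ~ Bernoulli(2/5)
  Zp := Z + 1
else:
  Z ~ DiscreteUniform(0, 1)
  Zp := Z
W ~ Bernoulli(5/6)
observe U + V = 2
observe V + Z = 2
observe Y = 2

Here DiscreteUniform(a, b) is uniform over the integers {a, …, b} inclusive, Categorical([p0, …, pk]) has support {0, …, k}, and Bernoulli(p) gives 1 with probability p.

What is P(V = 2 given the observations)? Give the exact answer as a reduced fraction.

Enumerate traces; 8 have nonzero weight after conditioning:
  (V=1, Y=2, X=1, U=1, Z=1, W=0) weight 1/360
  (V=1, Y=2, X=1, U=1, Z=1, W=1) weight 1/72
  (V=1, Y=2, X=2, U=1, Z=1, W=0) weight 1/450
  (V=1, Y=2, X=2, U=1, Z=1, W=1) weight 1/90
  (V=2, Y=2, X=1, U=0, Z=0, W=0) weight 3/1600
  (V=2, Y=2, X=1, U=0, Z=0, W=1) weight 3/320
  (V=2, Y=2, X=2, U=0, Z=0, W=0) weight 9/4000
  (V=2, Y=2, X=2, U=0, Z=0, W=1) weight 9/800
Group by V:
  weight(V=1) = 3/100
  weight(V=2) = 99/4000
Total weight = 3/100 + 99/4000 = 219/4000
P(V=1 | obs) = 3/100 / 219/4000 = 40/73
P(V=2 | obs) = 99/4000 / 219/4000 = 33/73

P(V = 2 | obs) = 33/73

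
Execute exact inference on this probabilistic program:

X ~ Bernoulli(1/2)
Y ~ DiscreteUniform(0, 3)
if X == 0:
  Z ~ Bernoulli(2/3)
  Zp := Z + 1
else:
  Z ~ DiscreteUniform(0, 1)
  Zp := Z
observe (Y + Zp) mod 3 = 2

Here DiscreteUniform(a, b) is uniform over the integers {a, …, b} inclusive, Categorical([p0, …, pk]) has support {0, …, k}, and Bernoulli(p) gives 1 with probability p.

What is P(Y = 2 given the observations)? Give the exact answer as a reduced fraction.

P(Y = 2 | obs) = 3/16

Enumerate traces; 5 have nonzero weight after conditioning:
  (X=0, Y=0, Z=1) weight 1/12
  (X=0, Y=1, Z=0) weight 1/24
  (X=0, Y=3, Z=1) weight 1/12
  (X=1, Y=1, Z=1) weight 1/16
  (X=1, Y=2, Z=0) weight 1/16
Group by Y:
  weight(Y=0) = 1/12
  weight(Y=1) = 5/48
  weight(Y=2) = 1/16
  weight(Y=3) = 1/12
Total weight = 1/12 + 5/48 + 1/16 + 1/12 = 1/3
P(Y=0 | obs) = 1/12 / 1/3 = 1/4
P(Y=1 | obs) = 5/48 / 1/3 = 5/16
P(Y=2 | obs) = 1/16 / 1/3 = 3/16
P(Y=3 | obs) = 1/12 / 1/3 = 1/4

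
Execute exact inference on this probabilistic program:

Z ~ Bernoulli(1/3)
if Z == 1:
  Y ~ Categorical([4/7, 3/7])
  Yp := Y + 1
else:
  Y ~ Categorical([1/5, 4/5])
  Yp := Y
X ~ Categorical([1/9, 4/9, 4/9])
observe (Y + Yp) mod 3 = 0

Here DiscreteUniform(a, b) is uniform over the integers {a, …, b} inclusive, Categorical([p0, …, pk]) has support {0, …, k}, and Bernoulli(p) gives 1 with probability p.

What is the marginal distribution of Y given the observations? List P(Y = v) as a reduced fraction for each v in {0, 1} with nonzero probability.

P(Y=0) = 14/29, P(Y=1) = 15/29

Enumerate traces; 6 have nonzero weight after conditioning:
  (Z=0, Y=0, X=0) weight 2/135
  (Z=0, Y=0, X=1) weight 8/135
  (Z=0, Y=0, X=2) weight 8/135
  (Z=1, Y=1, X=0) weight 1/63
  (Z=1, Y=1, X=1) weight 4/63
  (Z=1, Y=1, X=2) weight 4/63
Group by Y:
  weight(Y=0) = 2/15
  weight(Y=1) = 1/7
Total weight = 2/15 + 1/7 = 29/105
P(Y=0 | obs) = 2/15 / 29/105 = 14/29
P(Y=1 | obs) = 1/7 / 29/105 = 15/29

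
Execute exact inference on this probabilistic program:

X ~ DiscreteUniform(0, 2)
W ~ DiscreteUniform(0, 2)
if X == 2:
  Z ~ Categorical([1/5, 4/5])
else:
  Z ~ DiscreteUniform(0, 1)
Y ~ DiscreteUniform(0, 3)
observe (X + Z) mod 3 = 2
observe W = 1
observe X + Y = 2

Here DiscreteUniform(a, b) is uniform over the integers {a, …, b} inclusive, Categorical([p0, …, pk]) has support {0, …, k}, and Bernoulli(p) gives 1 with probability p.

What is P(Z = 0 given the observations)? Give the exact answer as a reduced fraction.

P(Z = 0 | obs) = 2/7

Enumerate traces; 2 have nonzero weight after conditioning:
  (X=1, W=1, Z=1, Y=1) weight 1/72
  (X=2, W=1, Z=0, Y=0) weight 1/180
Group by Z:
  weight(Z=0) = 1/180
  weight(Z=1) = 1/72
Total weight = 1/180 + 1/72 = 7/360
P(Z=0 | obs) = 1/180 / 7/360 = 2/7
P(Z=1 | obs) = 1/72 / 7/360 = 5/7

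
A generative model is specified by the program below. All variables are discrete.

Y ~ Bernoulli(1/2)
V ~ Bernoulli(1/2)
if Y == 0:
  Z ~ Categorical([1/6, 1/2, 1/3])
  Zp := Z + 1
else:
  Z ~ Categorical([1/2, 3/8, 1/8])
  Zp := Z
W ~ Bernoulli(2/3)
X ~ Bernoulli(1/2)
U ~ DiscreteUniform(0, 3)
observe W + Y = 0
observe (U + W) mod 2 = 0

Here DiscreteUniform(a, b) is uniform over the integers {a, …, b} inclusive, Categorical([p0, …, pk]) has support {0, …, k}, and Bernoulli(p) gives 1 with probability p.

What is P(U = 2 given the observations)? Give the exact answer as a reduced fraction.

P(U = 2 | obs) = 1/2

Enumerate traces; 24 have nonzero weight after conditioning:
  (Y=0, V=0, Z=0, W=0, X=0, U=0) weight 1/576
  (Y=0, V=0, Z=0, W=0, X=0, U=2) weight 1/576
  (Y=0, V=0, Z=0, W=0, X=1, U=0) weight 1/576
  (Y=0, V=0, Z=0, W=0, X=1, U=2) weight 1/576
  (Y=0, V=0, Z=1, W=0, X=0, U=0) weight 1/192
  (Y=0, V=0, Z=1, W=0, X=0, U=2) weight 1/192
  (Y=0, V=0, Z=1, W=0, X=1, U=0) weight 1/192
  (Y=0, V=0, Z=1, W=0, X=1, U=2) weight 1/192
  … 16 more
Group by U:
  weight(U=0) = 1/24
  weight(U=2) = 1/24
Total weight = 1/24 + 1/24 = 1/12
P(U=0 | obs) = 1/24 / 1/12 = 1/2
P(U=2 | obs) = 1/24 / 1/12 = 1/2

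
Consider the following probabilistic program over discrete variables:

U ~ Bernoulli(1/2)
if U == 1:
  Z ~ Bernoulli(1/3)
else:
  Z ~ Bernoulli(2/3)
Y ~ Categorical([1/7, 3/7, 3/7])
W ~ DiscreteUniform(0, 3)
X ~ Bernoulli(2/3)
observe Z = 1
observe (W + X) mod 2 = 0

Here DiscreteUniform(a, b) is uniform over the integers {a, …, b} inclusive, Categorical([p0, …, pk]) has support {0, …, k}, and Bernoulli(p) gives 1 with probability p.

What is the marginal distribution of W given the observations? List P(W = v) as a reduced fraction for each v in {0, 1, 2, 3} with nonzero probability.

Enumerate traces; 24 have nonzero weight after conditioning:
  (U=0, Z=1, Y=0, W=0, X=0) weight 1/252
  (U=0, Z=1, Y=0, W=1, X=1) weight 1/126
  (U=0, Z=1, Y=0, W=2, X=0) weight 1/252
  (U=0, Z=1, Y=0, W=3, X=1) weight 1/126
  (U=0, Z=1, Y=1, W=0, X=0) weight 1/84
  (U=0, Z=1, Y=1, W=1, X=1) weight 1/42
  (U=0, Z=1, Y=1, W=2, X=0) weight 1/84
  (U=0, Z=1, Y=1, W=3, X=1) weight 1/42
  … 16 more
Group by W:
  weight(W=0) = 1/24
  weight(W=1) = 1/12
  weight(W=2) = 1/24
  weight(W=3) = 1/12
Total weight = 1/24 + 1/12 + 1/24 + 1/12 = 1/4
P(W=0 | obs) = 1/24 / 1/4 = 1/6
P(W=1 | obs) = 1/12 / 1/4 = 1/3
P(W=2 | obs) = 1/24 / 1/4 = 1/6
P(W=3 | obs) = 1/12 / 1/4 = 1/3

P(W=0) = 1/6, P(W=1) = 1/3, P(W=2) = 1/6, P(W=3) = 1/3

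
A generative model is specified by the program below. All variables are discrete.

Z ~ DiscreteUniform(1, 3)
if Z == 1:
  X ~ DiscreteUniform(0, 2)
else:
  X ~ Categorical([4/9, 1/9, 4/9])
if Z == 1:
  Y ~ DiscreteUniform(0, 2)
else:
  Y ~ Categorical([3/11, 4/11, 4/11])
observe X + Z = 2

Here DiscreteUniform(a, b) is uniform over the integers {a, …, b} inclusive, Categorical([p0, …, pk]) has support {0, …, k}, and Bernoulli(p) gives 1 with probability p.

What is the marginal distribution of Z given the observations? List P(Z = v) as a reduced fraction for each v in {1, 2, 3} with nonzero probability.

Enumerate traces; 6 have nonzero weight after conditioning:
  (Z=1, X=1, Y=0) weight 1/27
  (Z=1, X=1, Y=1) weight 1/27
  (Z=1, X=1, Y=2) weight 1/27
  (Z=2, X=0, Y=0) weight 4/99
  (Z=2, X=0, Y=1) weight 16/297
  (Z=2, X=0, Y=2) weight 16/297
Group by Z:
  weight(Z=1) = 1/9
  weight(Z=2) = 4/27
Total weight = 1/9 + 4/27 = 7/27
P(Z=1 | obs) = 1/9 / 7/27 = 3/7
P(Z=2 | obs) = 4/27 / 7/27 = 4/7

P(Z=1) = 3/7, P(Z=2) = 4/7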